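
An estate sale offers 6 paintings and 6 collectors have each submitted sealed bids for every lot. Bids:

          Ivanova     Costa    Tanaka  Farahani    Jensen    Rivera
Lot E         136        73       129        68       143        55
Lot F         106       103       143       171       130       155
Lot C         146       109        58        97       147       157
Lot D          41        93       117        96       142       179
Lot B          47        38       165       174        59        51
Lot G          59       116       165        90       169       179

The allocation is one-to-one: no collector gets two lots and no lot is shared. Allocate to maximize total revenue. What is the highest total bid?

This is the linear assignment problem.
Optimal: Ivanova→Lot E ($136), Costa→Lot C ($109), Tanaka→Lot B ($165), Farahani→Lot F ($171), Jensen→Lot G ($169), Rivera→Lot D ($179) — total 136+109+165+171+169+179 = $929.
No other one-to-one assignment exceeds $929.

Maximum total: $929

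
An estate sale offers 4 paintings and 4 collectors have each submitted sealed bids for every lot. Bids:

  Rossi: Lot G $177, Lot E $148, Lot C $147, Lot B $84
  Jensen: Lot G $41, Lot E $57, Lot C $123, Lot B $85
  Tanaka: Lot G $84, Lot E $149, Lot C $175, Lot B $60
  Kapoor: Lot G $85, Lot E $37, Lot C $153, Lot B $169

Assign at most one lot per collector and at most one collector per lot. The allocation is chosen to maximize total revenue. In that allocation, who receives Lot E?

Tanaka receives Lot E.

Optimal: Rossi→Lot G ($177), Jensen→Lot C ($123), Tanaka→Lot E ($149), Kapoor→Lot B ($169) — total 177+123+149+169 = $618.
Column-greedy (each lot in turn goes to its best remaining collector) gives $564, worse by 54.
Next-best assignment: Rossi→Lot G, Jensen→Lot E, Tanaka→Lot C, Kapoor→Lot B = $578.
Tanaka's own top lot is Lot C ($175), but forcing Tanaka→Lot C and reassigning the rest optimally gives only $578 — worse by 40.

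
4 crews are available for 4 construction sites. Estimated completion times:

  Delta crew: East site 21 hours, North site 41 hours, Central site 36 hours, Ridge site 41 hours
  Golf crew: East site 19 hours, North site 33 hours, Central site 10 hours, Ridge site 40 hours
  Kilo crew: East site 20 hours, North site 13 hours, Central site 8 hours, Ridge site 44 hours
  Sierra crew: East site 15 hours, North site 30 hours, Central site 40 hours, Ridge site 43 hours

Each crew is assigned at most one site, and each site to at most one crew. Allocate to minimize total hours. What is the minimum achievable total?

Optimal: Delta crew→Ridge site (41 hours), Golf crew→Central site (10 hours), Kilo crew→North site (13 hours), Sierra crew→East site (15 hours) — total 41+10+13+15 = 79 hours.
Row-greedy (each crew in turn takes its cheapest remaining site) gives 87 hours, worse by 8.
No other one-to-one assignment undercuts 79 hours.

Min total: 79 hours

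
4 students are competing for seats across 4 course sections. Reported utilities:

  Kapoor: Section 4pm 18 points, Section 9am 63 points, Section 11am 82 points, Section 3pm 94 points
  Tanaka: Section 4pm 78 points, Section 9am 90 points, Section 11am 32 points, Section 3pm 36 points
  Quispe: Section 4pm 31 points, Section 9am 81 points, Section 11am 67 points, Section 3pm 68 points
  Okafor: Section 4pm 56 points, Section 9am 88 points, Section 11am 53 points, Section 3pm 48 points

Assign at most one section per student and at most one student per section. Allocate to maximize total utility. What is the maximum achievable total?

Optimal: Kapoor→Section 3pm (94 points), Tanaka→Section 4pm (78 points), Quispe→Section 11am (67 points), Okafor→Section 9am (88 points) — total 94+78+67+88 = 327 points.
Row-greedy (each student in turn takes its best remaining section) gives 307 points, worse by 20.
Swapping Tanaka↔Quispe (Tanaka→Section 11am 32 points, Quispe→Section 4pm 31 points) loses 82.
No other one-to-one assignment exceeds 327 points.

Maximum total: 327 points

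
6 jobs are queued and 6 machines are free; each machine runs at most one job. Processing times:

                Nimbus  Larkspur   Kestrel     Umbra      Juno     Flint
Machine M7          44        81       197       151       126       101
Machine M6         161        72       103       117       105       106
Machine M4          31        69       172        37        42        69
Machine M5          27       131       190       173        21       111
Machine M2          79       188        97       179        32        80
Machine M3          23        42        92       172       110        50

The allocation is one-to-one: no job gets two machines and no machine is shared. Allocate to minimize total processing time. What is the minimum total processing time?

Min total: 321 min

Optimal: Nimbus→Machine M7 (44 min), Larkspur→Machine M6 (72 min), Kestrel→Machine M2 (97 min), Umbra→Machine M4 (37 min), Juno→Machine M5 (21 min), Flint→Machine M3 (50 min) — total 44+72+97+37+21+50 = 321 min.
Column-greedy (each machine in turn goes to its cheapest remaining job) gives 346 min, worse by 25.
Next-best assignment: Nimbus→Machine M7, Larkspur→Machine M3, Kestrel→Machine M6, Umbra→Machine M4, Juno→Machine M5, Flint→Machine M2 = 327 min.
Swapping Nimbus↔Flint (Nimbus→Machine M3 23 min, Flint→Machine M7 101 min) adds 30.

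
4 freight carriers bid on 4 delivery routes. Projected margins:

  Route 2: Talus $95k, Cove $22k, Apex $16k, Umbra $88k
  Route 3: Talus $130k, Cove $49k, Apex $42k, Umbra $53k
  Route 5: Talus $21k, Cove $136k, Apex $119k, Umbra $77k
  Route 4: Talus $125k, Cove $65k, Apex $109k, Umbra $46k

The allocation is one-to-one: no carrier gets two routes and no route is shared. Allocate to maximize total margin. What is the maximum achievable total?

Optimal: Talus→Route 3 ($130k), Cove→Route 5 ($136k), Apex→Route 4 ($109k), Umbra→Route 2 ($88k) — total 130+136+109+88 = $463k.
Next-best assignment: Talus→Route 3, Cove→Route 4, Apex→Route 5, Umbra→Route 2 = $402k.
No other one-to-one assignment exceeds $463k.

Max total: $463k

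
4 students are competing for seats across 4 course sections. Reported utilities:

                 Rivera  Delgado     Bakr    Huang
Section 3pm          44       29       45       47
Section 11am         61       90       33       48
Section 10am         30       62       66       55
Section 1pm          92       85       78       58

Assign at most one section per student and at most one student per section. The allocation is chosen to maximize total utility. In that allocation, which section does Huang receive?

Optimal: Rivera→Section 1pm (92 points), Delgado→Section 11am (90 points), Bakr→Section 10am (66 points), Huang→Section 3pm (47 points) — total 92+90+66+47 = 295 points.
Next-best assignment: Rivera→Section 1pm, Delgado→Section 11am, Bakr→Section 3pm, Huang→Section 10am = 282 points.
Swapping Rivera↔Delgado (Rivera→Section 11am 61 points, Delgado→Section 1pm 85 points) loses 36.
No other one-to-one assignment exceeds 295 points.
Huang's own top section is Section 1pm (58 points), but forcing Huang→Section 1pm and reassigning the rest optimally gives only 258 points — worse by 37.

Huang receives Section 3pm.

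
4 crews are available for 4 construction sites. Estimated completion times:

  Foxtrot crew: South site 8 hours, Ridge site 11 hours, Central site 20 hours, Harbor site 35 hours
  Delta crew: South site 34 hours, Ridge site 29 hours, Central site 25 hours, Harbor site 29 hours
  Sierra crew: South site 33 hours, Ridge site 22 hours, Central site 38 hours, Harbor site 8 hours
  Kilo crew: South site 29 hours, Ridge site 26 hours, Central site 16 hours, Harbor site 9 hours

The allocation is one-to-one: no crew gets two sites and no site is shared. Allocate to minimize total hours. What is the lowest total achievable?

Optimal: Foxtrot crew→South site (8 hours), Delta crew→Ridge site (29 hours), Sierra crew→Harbor site (8 hours), Kilo crew→Central site (16 hours) — total 8+29+8+16 = 61 hours.
Column-greedy (each site in turn goes to its cheapest remaining crew) gives 75 hours, worse by 14.
Next-best assignment: Foxtrot crew→South site, Delta crew→Central site, Sierra crew→Ridge site, Kilo crew→Harbor site = 64 hours.

Min total: 61 hours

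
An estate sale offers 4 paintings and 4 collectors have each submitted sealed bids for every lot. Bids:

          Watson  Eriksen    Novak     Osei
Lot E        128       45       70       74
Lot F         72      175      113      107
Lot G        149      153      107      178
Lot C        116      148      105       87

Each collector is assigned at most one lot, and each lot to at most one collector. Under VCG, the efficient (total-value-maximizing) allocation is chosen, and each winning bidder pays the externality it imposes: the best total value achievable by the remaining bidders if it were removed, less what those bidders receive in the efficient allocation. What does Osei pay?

Osei pays $21.

Efficient allocation: Watson→Lot E ($128), Eriksen→Lot F ($175), Novak→Lot C ($105), Osei→Lot G ($178); total welfare W = $586.
Osei receives Lot G at value $178, so the others get W − 178 = $408.
Without Osei: best allocation of the remaining 3 bidders over all 4 lots is Watson→Lot G ($149), Eriksen→Lot F ($175), Novak→Lot C ($105), total $429.
VCG payment = (others' best without Osei) − (others' welfare with Osei) = 429 − 408 = $21.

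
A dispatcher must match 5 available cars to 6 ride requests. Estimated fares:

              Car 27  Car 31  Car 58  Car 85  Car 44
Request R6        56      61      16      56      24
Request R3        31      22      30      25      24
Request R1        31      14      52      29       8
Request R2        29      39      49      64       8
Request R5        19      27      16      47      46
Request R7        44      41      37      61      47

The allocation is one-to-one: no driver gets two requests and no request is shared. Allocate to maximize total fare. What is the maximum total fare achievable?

This is the linear assignment problem.
Optimal: Car 27→Request R7 ($44), Car 31→Request R6 ($61), Car 58→Request R1 ($52), Car 85→Request R2 ($64), Car 44→Request R5 ($46) — total 44+61+52+64+46 = $267.
Row-greedy (each driver in turn takes its best remaining request) gives $259, worse by 8.

Maximum total: $267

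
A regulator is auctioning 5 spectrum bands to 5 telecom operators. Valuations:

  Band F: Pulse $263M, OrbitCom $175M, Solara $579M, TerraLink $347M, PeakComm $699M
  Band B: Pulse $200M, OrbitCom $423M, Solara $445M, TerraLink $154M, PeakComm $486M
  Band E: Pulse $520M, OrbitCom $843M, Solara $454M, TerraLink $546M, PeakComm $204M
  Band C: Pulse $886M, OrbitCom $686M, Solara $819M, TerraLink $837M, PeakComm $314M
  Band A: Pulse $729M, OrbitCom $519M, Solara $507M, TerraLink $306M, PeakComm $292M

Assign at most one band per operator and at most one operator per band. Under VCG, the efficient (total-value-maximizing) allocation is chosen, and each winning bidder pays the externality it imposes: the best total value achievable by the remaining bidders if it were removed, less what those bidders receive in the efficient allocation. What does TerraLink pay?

Efficient allocation: Pulse→Band A ($729M), OrbitCom→Band E ($843M), Solara→Band B ($445M), TerraLink→Band C ($837M), PeakComm→Band F ($699M); total welfare W = $3553M.
TerraLink receives Band C at value $837M, so the others get W − 837 = $2716M.
Without TerraLink: best allocation of the remaining 4 bidders over all 5 bands is Pulse→Band A ($729M), OrbitCom→Band E ($843M), Solara→Band C ($819M), PeakComm→Band F ($699M), total $3090M.
VCG payment = (others' best without TerraLink) − (others' welfare with TerraLink) = 3090 − 2716 = $374M.

TerraLink pays $374M.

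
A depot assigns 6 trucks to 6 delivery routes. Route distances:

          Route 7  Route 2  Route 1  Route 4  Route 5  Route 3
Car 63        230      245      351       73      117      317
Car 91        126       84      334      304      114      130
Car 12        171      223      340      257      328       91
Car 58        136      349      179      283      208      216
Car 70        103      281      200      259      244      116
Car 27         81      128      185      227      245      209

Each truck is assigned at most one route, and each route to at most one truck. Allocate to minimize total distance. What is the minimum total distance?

Min total: 688 km

Optimal: Car 63→Route 4 (73 km), Car 91→Route 5 (114 km), Car 12→Route 3 (91 km), Car 58→Route 1 (179 km), Car 70→Route 7 (103 km), Car 27→Route 2 (128 km) — total 73+114+91+179+103+128 = 688 km.
Row-greedy (each truck in turn takes its cheapest remaining route) gives 829 km, worse by 141.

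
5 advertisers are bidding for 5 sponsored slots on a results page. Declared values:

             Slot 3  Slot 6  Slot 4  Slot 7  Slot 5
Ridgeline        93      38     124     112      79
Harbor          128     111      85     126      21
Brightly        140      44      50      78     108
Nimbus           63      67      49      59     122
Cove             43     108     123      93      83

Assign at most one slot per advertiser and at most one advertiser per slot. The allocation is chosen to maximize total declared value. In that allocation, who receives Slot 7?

Optimal: Ridgeline→Slot 4 ($124), Harbor→Slot 7 ($126), Brightly→Slot 3 ($140), Nimbus→Slot 5 ($122), Cove→Slot 6 ($108) — total 124+126+140+122+108 = $620.
Row-greedy (each advertiser in turn takes its best remaining slot) gives $520, worse by 100.
Next-best assignment: Ridgeline→Slot 7, Harbor→Slot 6, Brightly→Slot 3, Nimbus→Slot 5, Cove→Slot 4 = $608.
Harbor's own top slot is Slot 3 ($128), but forcing Harbor→Slot 3 and reassigning the rest optimally gives only $560 — worse by 60.

Harbor receives Slot 7.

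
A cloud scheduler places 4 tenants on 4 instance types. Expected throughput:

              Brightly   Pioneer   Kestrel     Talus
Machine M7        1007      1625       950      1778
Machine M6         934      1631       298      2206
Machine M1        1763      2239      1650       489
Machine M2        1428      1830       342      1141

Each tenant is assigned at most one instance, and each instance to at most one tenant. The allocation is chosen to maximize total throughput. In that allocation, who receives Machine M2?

Optimal: Brightly→Machine M2 (1428 ops/s), Pioneer→Machine M7 (1625 ops/s), Kestrel→Machine M1 (1650 ops/s), Talus→Machine M6 (2206 ops/s) — total 1428+1625+1650+2206 = 6909 ops/s.
Max-entry greedy (repeatedly take the single best remaining cell) gives 6823 ops/s, worse by 86.
Swapping Pioneer↔Brightly (Pioneer→Machine M2 1830 ops/s, Brightly→Machine M7 1007 ops/s) loses 216.
No other one-to-one assignment exceeds 6909 ops/s.
Brightly's own top instance is Machine M1 (1763 ops/s), but forcing Brightly→Machine M1 and reassigning the rest optimally gives only 6749 ops/s — worse by 160.

Brightly receives Machine M2.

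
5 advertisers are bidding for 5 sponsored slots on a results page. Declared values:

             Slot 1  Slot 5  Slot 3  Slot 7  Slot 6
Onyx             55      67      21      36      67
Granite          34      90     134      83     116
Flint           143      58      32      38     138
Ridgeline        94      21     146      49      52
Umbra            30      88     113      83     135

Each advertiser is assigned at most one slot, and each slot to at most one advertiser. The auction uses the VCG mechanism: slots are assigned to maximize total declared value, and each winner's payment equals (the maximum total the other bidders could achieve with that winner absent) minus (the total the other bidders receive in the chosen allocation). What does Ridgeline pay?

Ridgeline pays $51.

Efficient allocation: Onyx→Slot 5 ($67), Granite→Slot 7 ($83), Flint→Slot 1 ($143), Ridgeline→Slot 3 ($146), Umbra→Slot 6 ($135); total welfare W = $574.
Ridgeline receives Slot 3 at value $146, so the others get W − 146 = $428.
Without Ridgeline: best allocation of the remaining 4 bidders over all 5 slots is Onyx→Slot 5 ($67), Granite→Slot 3 ($134), Flint→Slot 1 ($143), Umbra→Slot 6 ($135), total $479.
VCG payment = (others' best without Ridgeline) − (others' welfare with Ridgeline) = 479 − 428 = $51.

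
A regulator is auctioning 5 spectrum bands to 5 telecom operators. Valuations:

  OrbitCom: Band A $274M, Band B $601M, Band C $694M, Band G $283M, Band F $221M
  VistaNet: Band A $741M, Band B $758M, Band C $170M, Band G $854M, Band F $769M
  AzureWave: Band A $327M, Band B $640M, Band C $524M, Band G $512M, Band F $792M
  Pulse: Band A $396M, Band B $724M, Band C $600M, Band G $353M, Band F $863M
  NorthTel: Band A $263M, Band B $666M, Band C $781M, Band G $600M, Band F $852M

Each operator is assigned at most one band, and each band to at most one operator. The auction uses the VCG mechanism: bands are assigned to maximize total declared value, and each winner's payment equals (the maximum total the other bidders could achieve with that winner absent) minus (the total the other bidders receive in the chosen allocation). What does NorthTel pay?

Efficient allocation: OrbitCom→Band C ($694M), VistaNet→Band A ($741M), AzureWave→Band F ($792M), Pulse→Band B ($724M), NorthTel→Band G ($600M); total welfare W = $3551M.
NorthTel receives Band G at value $600M, so the others get W − 600 = $2951M.
Without NorthTel: best allocation of the remaining 4 bidders over all 5 bands is OrbitCom→Band C ($694M), VistaNet→Band G ($854M), AzureWave→Band F ($792M), Pulse→Band B ($724M), total $3064M.
VCG payment = (others' best without NorthTel) − (others' welfare with NorthTel) = 3064 − 2951 = $113M.

NorthTel pays $113M.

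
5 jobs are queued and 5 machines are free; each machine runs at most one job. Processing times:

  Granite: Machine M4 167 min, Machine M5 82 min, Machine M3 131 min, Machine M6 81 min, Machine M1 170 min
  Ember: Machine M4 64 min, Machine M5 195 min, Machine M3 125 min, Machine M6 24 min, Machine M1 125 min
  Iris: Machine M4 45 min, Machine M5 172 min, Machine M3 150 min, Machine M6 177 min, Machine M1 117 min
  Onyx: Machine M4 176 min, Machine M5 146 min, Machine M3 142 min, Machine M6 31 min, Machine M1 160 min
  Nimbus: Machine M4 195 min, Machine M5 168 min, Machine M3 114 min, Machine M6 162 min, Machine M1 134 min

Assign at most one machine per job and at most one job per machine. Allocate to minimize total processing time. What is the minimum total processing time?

This is a one-to-one assignment (minimum-cost bipartite matching).
Optimal: Granite→Machine M5 (82 min), Ember→Machine M1 (125 min), Iris→Machine M4 (45 min), Onyx→Machine M6 (31 min), Nimbus→Machine M3 (114 min) — total 82+125+45+31+114 = 397 min.
Row-greedy (each job in turn takes its cheapest remaining machine) gives 572 min, worse by 175.
Next-best assignment: Granite→Machine M5, Ember→Machine M4, Iris→Machine M1, Onyx→Machine M6, Nimbus→Machine M3 = 408 min.
No other one-to-one assignment undercuts 397 min.

Minimum total: 397 min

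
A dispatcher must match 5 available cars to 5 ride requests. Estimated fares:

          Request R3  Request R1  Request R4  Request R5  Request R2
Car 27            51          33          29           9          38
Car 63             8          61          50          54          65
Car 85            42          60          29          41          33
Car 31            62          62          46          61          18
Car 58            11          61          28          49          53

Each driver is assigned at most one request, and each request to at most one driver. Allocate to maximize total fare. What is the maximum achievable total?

Maximum total: $275

Optimal: Car 27→Request R3 ($51), Car 63→Request R4 ($50), Car 85→Request R1 ($60), Car 31→Request R5 ($61), Car 58→Request R2 ($53) — total 51+50+60+61+53 = $275.
Column-greedy (each request in turn goes to its best remaining driver) gives $234, worse by 41.
Checked against all permutations: $275 is optimal.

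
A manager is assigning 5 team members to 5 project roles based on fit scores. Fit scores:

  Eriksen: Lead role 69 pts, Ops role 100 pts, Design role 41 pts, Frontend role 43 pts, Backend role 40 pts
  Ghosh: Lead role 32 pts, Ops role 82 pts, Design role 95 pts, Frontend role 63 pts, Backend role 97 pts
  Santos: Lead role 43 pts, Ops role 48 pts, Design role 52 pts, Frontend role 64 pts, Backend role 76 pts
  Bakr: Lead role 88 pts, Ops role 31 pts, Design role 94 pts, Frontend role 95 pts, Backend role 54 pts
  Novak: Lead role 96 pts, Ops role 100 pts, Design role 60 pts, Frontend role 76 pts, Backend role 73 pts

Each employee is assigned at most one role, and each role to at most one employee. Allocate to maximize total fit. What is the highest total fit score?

Optimal: Eriksen→Ops role (100 pts), Ghosh→Design role (95 pts), Santos→Backend role (76 pts), Bakr→Frontend role (95 pts), Novak→Lead role (96 pts) — total 100+95+76+95+96 = 462 pts.
Max-entry greedy (repeatedly take the single best remaining cell) gives 440 pts, worse by 22.
Swapping Ghosh↔Eriksen (Ghosh→Ops role 82 pts, Eriksen→Design role 41 pts) loses 72.
No other one-to-one assignment exceeds 462 pts.

Maximum total: 462 pts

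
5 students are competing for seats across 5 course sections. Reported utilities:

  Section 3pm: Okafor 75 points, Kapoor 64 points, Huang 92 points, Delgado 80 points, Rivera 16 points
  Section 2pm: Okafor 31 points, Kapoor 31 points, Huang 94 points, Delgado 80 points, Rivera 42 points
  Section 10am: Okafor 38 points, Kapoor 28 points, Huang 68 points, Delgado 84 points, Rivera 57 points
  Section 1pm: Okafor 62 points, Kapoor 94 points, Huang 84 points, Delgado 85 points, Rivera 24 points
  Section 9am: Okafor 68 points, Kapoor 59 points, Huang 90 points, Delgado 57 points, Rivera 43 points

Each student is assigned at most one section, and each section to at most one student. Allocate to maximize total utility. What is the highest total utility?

Maximum total: 396 points

This is the linear assignment problem.
Optimal: Okafor→Section 3pm (75 points), Kapoor→Section 1pm (94 points), Huang→Section 9am (90 points), Delgado→Section 2pm (80 points), Rivera→Section 10am (57 points) — total 75+94+90+80+57 = 396 points.
Swapping Huang↔Kapoor (Huang→Section 1pm 84 points, Kapoor→Section 9am 59 points) loses 41.
No other one-to-one assignment exceeds 396 points.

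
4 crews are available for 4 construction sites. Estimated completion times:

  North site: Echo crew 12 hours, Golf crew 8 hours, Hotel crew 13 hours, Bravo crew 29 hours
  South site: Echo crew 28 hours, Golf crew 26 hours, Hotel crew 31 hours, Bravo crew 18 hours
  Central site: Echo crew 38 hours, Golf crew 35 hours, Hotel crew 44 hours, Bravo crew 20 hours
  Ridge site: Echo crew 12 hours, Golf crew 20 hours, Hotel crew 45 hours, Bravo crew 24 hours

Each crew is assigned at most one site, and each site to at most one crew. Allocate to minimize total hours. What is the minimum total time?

Optimal: Echo crew→Ridge site (12 hours), Golf crew→North site (8 hours), Hotel crew→South site (31 hours), Bravo crew→Central site (20 hours) — total 12+8+31+20 = 71 hours.
Column-greedy (each site in turn goes to its cheapest remaining crew) gives 109 hours, worse by 38.

Min total: 71 hours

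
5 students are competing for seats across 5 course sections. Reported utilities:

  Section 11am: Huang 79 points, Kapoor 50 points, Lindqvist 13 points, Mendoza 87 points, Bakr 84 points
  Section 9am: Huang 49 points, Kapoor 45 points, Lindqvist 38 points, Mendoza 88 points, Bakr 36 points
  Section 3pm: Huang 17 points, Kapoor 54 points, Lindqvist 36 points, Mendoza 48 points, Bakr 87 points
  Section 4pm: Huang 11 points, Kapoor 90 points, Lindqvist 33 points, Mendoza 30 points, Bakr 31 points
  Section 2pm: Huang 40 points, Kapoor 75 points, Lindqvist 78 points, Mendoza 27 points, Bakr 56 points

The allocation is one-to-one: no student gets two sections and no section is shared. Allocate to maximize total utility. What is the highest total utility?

Max total: 422 points

Optimal: Huang→Section 11am (79 points), Kapoor→Section 4pm (90 points), Lindqvist→Section 2pm (78 points), Mendoza→Section 9am (88 points), Bakr→Section 3pm (87 points) — total 79+90+78+88+87 = 422 points.
Column-greedy (each section in turn goes to its best remaining student) gives 391 points, worse by 31.
Next-best assignment: Huang→Section 9am, Kapoor→Section 4pm, Lindqvist→Section 2pm, Mendoza→Section 11am, Bakr→Section 3pm = 391 points.
Checked against all permutations: 422 points is optimal.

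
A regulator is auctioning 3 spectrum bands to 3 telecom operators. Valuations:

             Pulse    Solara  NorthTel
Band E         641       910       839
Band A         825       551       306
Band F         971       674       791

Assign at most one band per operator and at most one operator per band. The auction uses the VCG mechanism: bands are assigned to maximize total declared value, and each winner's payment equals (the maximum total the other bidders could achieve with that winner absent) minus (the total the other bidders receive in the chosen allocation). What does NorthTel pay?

NorthTel pays $146M.

Efficient allocation: Pulse→Band A ($825M), Solara→Band E ($910M), NorthTel→Band F ($791M); total welfare W = $2526M.
NorthTel receives Band F at value $791M, so the others get W − 791 = $1735M.
Without NorthTel: best allocation of the remaining 2 bidders over all 3 bands is Pulse→Band F ($971M), Solara→Band E ($910M), total $1881M.
VCG payment = (others' best without NorthTel) − (others' welfare with NorthTel) = 1881 − 1735 = $146M.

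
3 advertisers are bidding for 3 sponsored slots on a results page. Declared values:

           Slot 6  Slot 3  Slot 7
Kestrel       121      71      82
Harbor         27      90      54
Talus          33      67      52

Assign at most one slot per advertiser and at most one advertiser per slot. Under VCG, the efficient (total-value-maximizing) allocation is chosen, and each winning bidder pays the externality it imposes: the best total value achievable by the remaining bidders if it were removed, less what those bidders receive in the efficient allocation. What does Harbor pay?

Harbor pays $15.

Efficient allocation: Kestrel→Slot 6 ($121), Harbor→Slot 3 ($90), Talus→Slot 7 ($52); total welfare W = $263.
Harbor receives Slot 3 at value $90, so the others get W − 90 = $173.
Without Harbor: best allocation of the remaining 2 bidders over all 3 slots is Kestrel→Slot 6 ($121), Talus→Slot 3 ($67), total $188.
VCG payment = (others' best without Harbor) − (others' welfare with Harbor) = 188 − 173 = $15.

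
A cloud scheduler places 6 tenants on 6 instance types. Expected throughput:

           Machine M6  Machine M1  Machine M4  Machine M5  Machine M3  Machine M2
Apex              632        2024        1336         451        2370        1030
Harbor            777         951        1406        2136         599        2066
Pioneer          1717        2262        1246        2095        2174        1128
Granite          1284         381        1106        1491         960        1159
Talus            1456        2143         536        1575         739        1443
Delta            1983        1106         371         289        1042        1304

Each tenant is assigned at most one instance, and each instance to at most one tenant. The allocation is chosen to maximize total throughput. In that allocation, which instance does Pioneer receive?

This is the linear assignment problem.
Optimal: Apex→Machine M3 (2370 ops/s), Harbor→Machine M2 (2066 ops/s), Pioneer→Machine M5 (2095 ops/s), Granite→Machine M4 (1106 ops/s), Talus→Machine M1 (2143 ops/s), Delta→Machine M6 (1983 ops/s) — total 2370+2066+2095+1106+2143+1983 = 11763 ops/s.
Swapping Talus↔Harbor (Talus→Machine M2 1443 ops/s, Harbor→Machine M1 951 ops/s) loses 1815.
Pioneer's own top instance is Machine M1 (2262 ops/s), but forcing Pioneer→Machine M1 and reassigning the rest optimally gives only 11362 ops/s — worse by 401.

Pioneer receives Machine M5.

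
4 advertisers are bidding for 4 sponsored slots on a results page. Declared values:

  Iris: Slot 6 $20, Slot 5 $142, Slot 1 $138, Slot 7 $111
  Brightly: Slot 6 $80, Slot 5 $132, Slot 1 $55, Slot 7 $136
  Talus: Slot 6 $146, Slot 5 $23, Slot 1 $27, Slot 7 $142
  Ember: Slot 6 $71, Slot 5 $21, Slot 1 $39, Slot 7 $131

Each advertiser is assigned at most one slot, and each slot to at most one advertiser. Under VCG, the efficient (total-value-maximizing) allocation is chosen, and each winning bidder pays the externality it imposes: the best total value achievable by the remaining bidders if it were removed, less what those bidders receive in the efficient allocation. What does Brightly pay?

Efficient allocation: Iris→Slot 1 ($138), Brightly→Slot 5 ($132), Talus→Slot 6 ($146), Ember→Slot 7 ($131); total welfare W = $547.
Brightly receives Slot 5 at value $132, so the others get W − 132 = $415.
Without Brightly: best allocation of the remaining 3 bidders over all 4 slots is Iris→Slot 5 ($142), Talus→Slot 6 ($146), Ember→Slot 7 ($131), total $419.
VCG payment = (others' best without Brightly) − (others' welfare with Brightly) = 419 − 415 = $4.

Brightly pays $4.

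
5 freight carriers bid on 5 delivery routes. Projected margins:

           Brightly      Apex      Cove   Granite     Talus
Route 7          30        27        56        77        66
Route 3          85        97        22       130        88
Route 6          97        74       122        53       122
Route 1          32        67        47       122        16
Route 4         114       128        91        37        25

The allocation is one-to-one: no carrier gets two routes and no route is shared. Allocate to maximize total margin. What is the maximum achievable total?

Maximum total: $523k

Treat this as an assignment problem: match each carrier to one route.
Optimal: Brightly→Route 3 ($85k), Apex→Route 4 ($128k), Cove→Route 6 ($122k), Granite→Route 1 ($122k), Talus→Route 7 ($66k) — total 85+128+122+122+66 = $523k.
Max-entry greedy (repeatedly take the single best remaining cell) gives $478k, worse by 45.
Next-best assignment: Brightly→Route 4, Apex→Route 3, Cove→Route 6, Granite→Route 1, Talus→Route 7 = $521k.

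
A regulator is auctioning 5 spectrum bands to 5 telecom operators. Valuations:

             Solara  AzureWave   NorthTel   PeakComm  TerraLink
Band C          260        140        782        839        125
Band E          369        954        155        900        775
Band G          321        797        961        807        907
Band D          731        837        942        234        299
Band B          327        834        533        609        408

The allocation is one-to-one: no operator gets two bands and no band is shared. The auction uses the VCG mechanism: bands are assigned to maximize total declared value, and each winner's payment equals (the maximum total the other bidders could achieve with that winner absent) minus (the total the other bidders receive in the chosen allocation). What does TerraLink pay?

Efficient allocation: Solara→Band D ($731M), AzureWave→Band B ($834M), NorthTel→Band C ($782M), PeakComm→Band E ($900M), TerraLink→Band G ($907M); total welfare W = $4154M.
TerraLink receives Band G at value $907M, so the others get W − 907 = $3247M.
Without TerraLink: best allocation of the remaining 4 bidders over all 5 bands is Solara→Band D ($731M), AzureWave→Band E ($954M), NorthTel→Band G ($961M), PeakComm→Band C ($839M), total $3485M.
VCG payment = (others' best without TerraLink) − (others' welfare with TerraLink) = 3485 − 3247 = $238M.

TerraLink pays $238M.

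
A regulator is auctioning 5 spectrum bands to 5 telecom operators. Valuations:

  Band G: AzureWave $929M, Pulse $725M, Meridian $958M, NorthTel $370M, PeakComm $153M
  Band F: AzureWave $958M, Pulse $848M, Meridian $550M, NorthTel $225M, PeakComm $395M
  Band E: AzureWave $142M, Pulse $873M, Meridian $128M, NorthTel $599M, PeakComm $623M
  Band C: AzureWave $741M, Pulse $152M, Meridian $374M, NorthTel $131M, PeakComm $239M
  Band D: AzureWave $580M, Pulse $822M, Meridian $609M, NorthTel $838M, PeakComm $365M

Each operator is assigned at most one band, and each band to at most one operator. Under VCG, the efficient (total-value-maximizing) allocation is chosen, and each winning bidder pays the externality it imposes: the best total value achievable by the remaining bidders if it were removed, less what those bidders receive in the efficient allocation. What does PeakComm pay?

PeakComm pays $242M.

Efficient allocation: AzureWave→Band C ($741M), Pulse→Band F ($848M), Meridian→Band G ($958M), NorthTel→Band D ($838M), PeakComm→Band E ($623M); total welfare W = $4008M.
PeakComm receives Band E at value $623M, so the others get W − 623 = $3385M.
Without PeakComm: best allocation of the remaining 4 bidders over all 5 bands is AzureWave→Band F ($958M), Pulse→Band E ($873M), Meridian→Band G ($958M), NorthTel→Band D ($838M), total $3627M.
VCG payment = (others' best without PeakComm) − (others' welfare with PeakComm) = 3627 − 3385 = $242M.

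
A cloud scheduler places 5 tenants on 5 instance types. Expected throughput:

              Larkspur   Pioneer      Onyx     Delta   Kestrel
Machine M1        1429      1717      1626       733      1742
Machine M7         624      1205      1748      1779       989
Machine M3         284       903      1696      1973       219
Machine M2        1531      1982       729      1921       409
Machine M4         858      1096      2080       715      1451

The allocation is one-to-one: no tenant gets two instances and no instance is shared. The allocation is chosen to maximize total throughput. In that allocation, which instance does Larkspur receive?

This is the linear assignment problem.
Optimal: Larkspur→Machine M1 (1429 ops/s), Pioneer→Machine M2 (1982 ops/s), Onyx→Machine M7 (1748 ops/s), Delta→Machine M3 (1973 ops/s), Kestrel→Machine M4 (1451 ops/s) — total 1429+1982+1748+1973+1451 = 8583 ops/s.
Next-best assignment: Larkspur→Machine M2, Pioneer→Machine M7, Onyx→Machine M4, Delta→Machine M3, Kestrel→Machine M1 = 8531 ops/s.
Swapping Pioneer↔Kestrel (Pioneer→Machine M4 1096 ops/s, Kestrel→Machine M2 409 ops/s) loses 1928.
No other one-to-one assignment exceeds 8583 ops/s.
Larkspur's own top instance is Machine M2 (1531 ops/s), but forcing Larkspur→Machine M2 and reassigning the rest optimally gives only 8531 ops/s — worse by 52.

Larkspur receives Machine M1.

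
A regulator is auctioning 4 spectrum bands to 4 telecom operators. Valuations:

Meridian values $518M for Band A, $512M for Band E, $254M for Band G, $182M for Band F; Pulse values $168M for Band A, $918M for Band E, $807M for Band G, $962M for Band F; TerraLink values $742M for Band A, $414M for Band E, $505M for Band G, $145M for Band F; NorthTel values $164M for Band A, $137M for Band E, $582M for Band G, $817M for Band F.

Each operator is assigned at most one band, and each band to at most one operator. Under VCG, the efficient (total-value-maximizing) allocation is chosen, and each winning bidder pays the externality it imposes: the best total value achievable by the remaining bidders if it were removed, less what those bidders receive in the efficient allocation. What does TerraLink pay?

Efficient allocation: Meridian→Band E ($512M), Pulse→Band G ($807M), TerraLink→Band A ($742M), NorthTel→Band F ($817M); total welfare W = $2878M.
TerraLink receives Band A at value $742M, so the others get W − 742 = $2136M.
Without TerraLink: best allocation of the remaining 3 bidders over all 4 bands is Meridian→Band A ($518M), Pulse→Band E ($918M), NorthTel→Band F ($817M), total $2253M.
VCG payment = (others' best without TerraLink) − (others' welfare with TerraLink) = 2253 − 2136 = $117M.

TerraLink pays $117M.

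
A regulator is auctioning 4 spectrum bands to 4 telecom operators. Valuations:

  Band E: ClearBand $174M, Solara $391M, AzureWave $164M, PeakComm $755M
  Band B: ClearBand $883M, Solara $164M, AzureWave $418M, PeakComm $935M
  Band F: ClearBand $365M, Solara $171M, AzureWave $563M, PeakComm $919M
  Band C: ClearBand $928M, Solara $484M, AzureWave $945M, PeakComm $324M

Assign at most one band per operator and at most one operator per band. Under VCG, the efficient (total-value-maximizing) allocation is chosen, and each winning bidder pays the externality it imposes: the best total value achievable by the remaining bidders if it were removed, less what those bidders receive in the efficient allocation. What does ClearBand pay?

ClearBand pays $16M.

Efficient allocation: ClearBand→Band B ($883M), Solara→Band E ($391M), AzureWave→Band C ($945M), PeakComm→Band F ($919M); total welfare W = $3138M.
ClearBand receives Band B at value $883M, so the others get W − 883 = $2255M.
Without ClearBand: best allocation of the remaining 3 bidders over all 4 bands is Solara→Band E ($391M), AzureWave→Band C ($945M), PeakComm→Band B ($935M), total $2271M.
VCG payment = (others' best without ClearBand) − (others' welfare with ClearBand) = 2271 − 2255 = $16M.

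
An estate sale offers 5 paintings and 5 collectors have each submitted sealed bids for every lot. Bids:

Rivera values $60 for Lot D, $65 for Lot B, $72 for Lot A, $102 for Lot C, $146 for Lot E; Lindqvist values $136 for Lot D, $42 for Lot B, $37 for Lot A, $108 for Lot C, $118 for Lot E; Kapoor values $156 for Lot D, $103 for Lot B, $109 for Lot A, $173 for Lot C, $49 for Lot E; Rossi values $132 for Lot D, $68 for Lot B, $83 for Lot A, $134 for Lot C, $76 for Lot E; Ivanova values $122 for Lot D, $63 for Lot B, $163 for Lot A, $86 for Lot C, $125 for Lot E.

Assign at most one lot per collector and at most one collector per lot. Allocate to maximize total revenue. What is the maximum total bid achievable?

Optimal: Rivera→Lot E ($146), Lindqvist→Lot D ($136), Kapoor→Lot C ($173), Rossi→Lot B ($68), Ivanova→Lot A ($163) — total 146+136+173+68+163 = $686.
Row-greedy (each collector in turn takes its best remaining lot) gives $601, worse by 85.
Next-best assignment: Rivera→Lot E, Lindqvist→Lot D, Kapoor→Lot B, Rossi→Lot C, Ivanova→Lot A = $682.
Every other assignment is strictly worse.

Max total: $686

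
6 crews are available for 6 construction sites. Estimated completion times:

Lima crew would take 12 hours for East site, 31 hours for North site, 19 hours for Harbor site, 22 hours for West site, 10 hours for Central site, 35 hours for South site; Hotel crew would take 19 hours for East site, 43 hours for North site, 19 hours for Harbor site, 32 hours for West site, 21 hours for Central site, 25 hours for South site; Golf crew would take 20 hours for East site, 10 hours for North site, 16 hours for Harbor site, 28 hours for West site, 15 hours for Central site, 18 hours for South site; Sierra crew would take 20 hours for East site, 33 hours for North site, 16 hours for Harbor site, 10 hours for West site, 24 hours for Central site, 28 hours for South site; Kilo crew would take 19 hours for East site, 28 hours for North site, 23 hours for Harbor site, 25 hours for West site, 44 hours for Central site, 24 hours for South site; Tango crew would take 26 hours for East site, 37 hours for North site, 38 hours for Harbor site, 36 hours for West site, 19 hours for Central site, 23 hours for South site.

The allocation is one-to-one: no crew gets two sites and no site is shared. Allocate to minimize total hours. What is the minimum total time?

Optimal: Lima crew→Central site (10 hours), Hotel crew→Harbor site (19 hours), Golf crew→North site (10 hours), Sierra crew→West site (10 hours), Kilo crew→East site (19 hours), Tango crew→South site (23 hours) — total 10+19+10+10+19+23 = 91 hours.
Column-greedy (each site in turn goes to its cheapest remaining crew) gives 107 hours, worse by 16.

Min total: 91 hours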